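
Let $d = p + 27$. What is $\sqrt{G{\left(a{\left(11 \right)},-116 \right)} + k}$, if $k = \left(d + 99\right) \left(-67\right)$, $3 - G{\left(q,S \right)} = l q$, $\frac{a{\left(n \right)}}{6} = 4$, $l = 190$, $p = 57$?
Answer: $i \sqrt{16818} \approx 129.68 i$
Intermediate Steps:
$a{\left(n \right)} = 24$ ($a{\left(n \right)} = 6 \cdot 4 = 24$)
$G{\left(q,S \right)} = 3 - 190 q$
$d = 84$ ($d = 57 + 27 = 84$)
$k = -12261$ ($k = \left(84 + 99\right) \left(-67\right) = 183 \left(-67\right) = -12261$)
$\sqrt{G{\left(a{\left(11 \right)},-116 \right)} + k} = \sqrt{\left(3 - 4560\right) - 12261} = \sqrt{-4557 - 12261} = \sqrt{-16818} = i \sqrt{16818}$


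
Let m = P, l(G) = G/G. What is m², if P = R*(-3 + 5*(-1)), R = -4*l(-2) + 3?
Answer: 64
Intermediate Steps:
l(G) = 1
R = -1 (R = -4*1 + 3 = -4 + 3 = -1)
P = 8 (P = -(-3 + 5*(-1)) = -(-3 - 5) = -1*(-8) = 8)
m = 8
m² = 8² = 64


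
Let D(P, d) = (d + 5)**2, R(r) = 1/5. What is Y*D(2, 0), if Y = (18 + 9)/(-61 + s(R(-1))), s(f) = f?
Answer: -3375/304 ≈ -11.102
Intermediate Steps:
R(r) = 1/5
D(P, d) = (5 + d)**2
Y = -135/304 (Y = (18 + 9)/(-61 + 1/5) = 27/(-304/5) = 27*(-5/304) = -135/304 ≈ -0.44408)
Y*D(2, 0) = -135*(5 + 0)**2/304 = -135/304*5**2 = -135/304*25 = -3375/304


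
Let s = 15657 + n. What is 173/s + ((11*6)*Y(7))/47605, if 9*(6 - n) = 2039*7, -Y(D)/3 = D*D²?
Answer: -8530175331/6031267870 ≈ -1.4143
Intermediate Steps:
Y(D) = -3*D³ (Y(D) = -3*D*D² = -3*D³)
n = -14219/9 (n = 6 - 2039*7/9 = 6 - ⅑*14273 = 6 - 14273/9 = -14219/9 ≈ -1579.9)
s = 126694/9 (s = 15657 - 14219/9 = 126694/9 ≈ 14077.)
173/s + ((11*6)*Y(7))/47605 = 173/(126694/9) + ((11*6)*(-3*7³))/47605 = 173*(9/126694) + (66*(-3*343))*(1/47605) = 1557/126694 + (66*(-1029))*(1/47605) = 1557/126694 - 67914*1/47605 = 1557/126694 - 67914/47605 = -8530175331/6031267870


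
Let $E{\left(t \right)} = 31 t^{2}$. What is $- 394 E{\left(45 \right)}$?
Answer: $-24733350$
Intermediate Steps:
$- 394 E{\left(45 \right)} = - 394 \cdot 31 \cdot 45^{2} = - 394 \cdot 31 \cdot 2025 = \left(-394\right) 62775 = -24733350$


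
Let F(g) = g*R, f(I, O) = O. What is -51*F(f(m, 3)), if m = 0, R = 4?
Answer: -612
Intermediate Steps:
F(g) = 4*g (F(g) = g*4 = 4*g)
-51*F(f(m, 3)) = -204*3 = -51*12 = -612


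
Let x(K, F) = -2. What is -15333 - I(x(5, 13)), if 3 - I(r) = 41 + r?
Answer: -15297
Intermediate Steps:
I(r) = -38 - r (I(r) = 3 - (41 + r) = 3 + (-41 - r) = -38 - r)
-15333 - I(x(5, 13)) = -15333 - (-38 - 1*(-2)) = -15333 - (-38 + 2) = -15333 - 1*(-36) = -15333 + 36 = -15297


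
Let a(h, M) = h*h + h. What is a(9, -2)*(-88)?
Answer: -7920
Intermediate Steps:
a(h, M) = h + h² (a(h, M) = h² + h = h + h²)
a(9, -2)*(-88) = (9*(1 + 9))*(-88) = (9*10)*(-88) = 90*(-88) = -7920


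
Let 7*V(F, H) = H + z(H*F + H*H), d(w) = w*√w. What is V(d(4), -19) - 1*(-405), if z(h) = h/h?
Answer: 2817/7 ≈ 402.43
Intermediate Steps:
d(w) = w^(3/2)
z(h) = 1
V(F, H) = ⅐ + H/7 (V(F, H) = (H + 1)/7 = (1 + H)/7 = ⅐ + H/7)
V(d(4), -19) - 1*(-405) = (⅐ + (⅐)*(-19)) - 1*(-405) = (⅐ - 19/7) + 405 = -18/7 + 405 = 2817/7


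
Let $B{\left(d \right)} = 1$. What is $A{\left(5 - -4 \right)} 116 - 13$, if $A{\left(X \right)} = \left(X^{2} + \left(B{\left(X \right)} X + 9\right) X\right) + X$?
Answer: $29219$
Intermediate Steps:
$A{\left(X \right)} = X + X^{2} + X \left(9 + X\right)$ ($A{\left(X \right)} = \left(X^{2} + \left(1 X + 9\right) X\right) + X = \left(X^{2} + \left(X + 9\right) X\right) + X = \left(X^{2} + \left(9 + X\right) X\right) + X = \left(X^{2} + X \left(9 + X\right)\right) + X = X + X^{2} + X \left(9 + X\right)$)
$A{\left(5 - -4 \right)} 116 - 13 = 2 \left(5 - -4\right) \left(5 + \left(5 - -4\right)\right) 116 - 13 = 2 \left(5 + 4\right) \left(5 + \left(5 + 4\right)\right) 116 - 13 = 2 \cdot 9 \left(5 + 9\right) 116 - 13 = 2 \cdot 9 \cdot 14 \cdot 116 - 13 = 252 \cdot 116 - 13 = 29232 - 13 = 29219$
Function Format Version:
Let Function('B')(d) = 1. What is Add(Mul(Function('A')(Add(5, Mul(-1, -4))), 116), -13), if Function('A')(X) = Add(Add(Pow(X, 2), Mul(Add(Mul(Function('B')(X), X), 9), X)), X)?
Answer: 29219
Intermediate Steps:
Function('A')(X) = Add(X, Pow(X, 2), Mul(X, Add(9, X))) (Function('A')(X) = Add(Add(Pow(X, 2), Mul(Add(Mul(1, X), 9), X)), X) = Add(Add(Pow(X, 2), Mul(Add(X, 9), X)), X) = Add(Add(Pow(X, 2), Mul(Add(9, X), X)), X) = Add(Add(Pow(X, 2), Mul(X, Add(9, X))), X) = Add(X, Pow(X, 2), Mul(X, Add(9, X))))
Add(Mul(Function('A')(Add(5, Mul(-1, -4))), 116), -13) = Add(Mul(Mul(2, Add(5, Mul(-1, -4)), Add(5, Add(5, Mul(-1, -4)))), 116), -13) = Add(Mul(Mul(2, Add(5, 4), Add(5, Add(5, 4))), 116), -13) = Add(Mul(Mul(2, 9, Add(5, 9)), 116), -13) = Add(Mul(Mul(2, 9, 14), 116), -13) = Add(Mul(252, 116), -13) = Add(29232, -13) = 29219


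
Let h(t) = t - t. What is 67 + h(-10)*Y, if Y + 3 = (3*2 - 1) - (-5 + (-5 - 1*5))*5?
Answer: 67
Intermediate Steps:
h(t) = 0
Y = 77 (Y = -3 + ((3*2 - 1) - (-5 + (-5 - 1*5))*5) = -3 + ((6 - 1) - (-5 + (-5 - 5))*5) = -3 + (5 - (-5 - 10)*5) = -3 + (5 - (-15)*5) = -3 + (5 - 1*(-75)) = -3 + (5 + 75) = -3 + 80 = 77)
67 + h(-10)*Y = 67 + 0*77 = 67 + 0 = 67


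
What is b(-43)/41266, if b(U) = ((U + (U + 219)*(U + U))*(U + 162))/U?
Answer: 42007/41266 ≈ 1.0180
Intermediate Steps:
b(U) = (162 + U)*(U + 2*U*(219 + U))/U (b(U) = ((U + (219 + U)*(2*U))*(162 + U))/U = ((U + 2*U*(219 + U))*(162 + U))/U = ((162 + U)*(U + 2*U*(219 + U)))/U = (162 + U)*(U + 2*U*(219 + U))/U)
b(-43)/41266 = (71118 + 2*(-43)² + 763*(-43))/41266 = (71118 + 2*1849 - 32809)*(1/41266) = (71118 + 3698 - 32809)*(1/41266) = 42007*(1/41266) = 42007/41266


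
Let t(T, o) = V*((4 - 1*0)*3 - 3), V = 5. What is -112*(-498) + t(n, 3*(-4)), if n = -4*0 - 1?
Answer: 55821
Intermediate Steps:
n = -1 (n = 0 - 1 = -1)
t(T, o) = 45 (t(T, o) = 5*((4 - 1*0)*3 - 3) = 5*((4 + 0)*3 - 3) = 5*(4*3 - 3) = 5*(12 - 3) = 5*9 = 45)
-112*(-498) + t(n, 3*(-4)) = -112*(-498) + 45 = 55776 + 45 = 55821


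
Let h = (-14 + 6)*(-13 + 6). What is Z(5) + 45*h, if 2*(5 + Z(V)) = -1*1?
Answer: 5029/2 ≈ 2514.5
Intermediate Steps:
Z(V) = -11/2 (Z(V) = -5 + (-1*1)/2 = -5 + (½)*(-1) = -5 - ½ = -11/2)
h = 56 (h = -8*(-7) = 56)
Z(5) + 45*h = -11/2 + 45*56 = -11/2 + 2520 = 5029/2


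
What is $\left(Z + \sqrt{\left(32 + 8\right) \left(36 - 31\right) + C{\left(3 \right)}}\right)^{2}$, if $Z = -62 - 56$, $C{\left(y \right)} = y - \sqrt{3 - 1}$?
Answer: $\left(118 - \sqrt{203 - \sqrt{2}}\right)^{2} \approx 10775.0$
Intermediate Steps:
$C{\left(y \right)} = y - \sqrt{2}$
$Z = -118$
$\left(Z + \sqrt{\left(32 + 8\right) \left(36 - 31\right) + C{\left(3 \right)}}\right)^{2} = \left(-118 + \sqrt{\left(32 + 8\right) \left(36 - 31\right) + \left(3 - \sqrt{2}\right)}\right)^{2} = \left(-118 + \sqrt{40 \cdot 5 + \left(3 - \sqrt{2}\right)}\right)^{2} = \left(-118 + \sqrt{200 + \left(3 - \sqrt{2}\right)}\right)^{2} = \left(-118 + \sqrt{203 - \sqrt{2}}\right)^{2}$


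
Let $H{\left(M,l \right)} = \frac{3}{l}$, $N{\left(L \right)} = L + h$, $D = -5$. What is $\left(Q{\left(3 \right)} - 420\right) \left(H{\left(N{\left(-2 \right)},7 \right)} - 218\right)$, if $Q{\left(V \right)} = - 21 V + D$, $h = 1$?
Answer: $\frac{743224}{7} \approx 1.0617 \cdot 10^{5}$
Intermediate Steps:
$N{\left(L \right)} = 1 + L$ ($N{\left(L \right)} = L + 1 = 1 + L$)
$Q{\left(V \right)} = -5 - 21 V$ ($Q{\left(V \right)} = - 21 V - 5 = -5 - 21 V$)
$\left(Q{\left(3 \right)} - 420\right) \left(H{\left(N{\left(-2 \right)},7 \right)} - 218\right) = \left(\left(-5 - 63\right) - 420\right) \left(\frac{3}{7} - 218\right) = \left(\left(-5 - 63\right) - 420\right) \left(3 \cdot \frac{1}{7} - 218\right) = \left(-68 - 420\right) \left(\frac{3}{7} - 218\right) = \left(-488\right) \left(- \frac{1523}{7}\right) = \frac{743224}{7}$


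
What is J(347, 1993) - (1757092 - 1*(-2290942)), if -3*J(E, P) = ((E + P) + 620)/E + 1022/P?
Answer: -2799505006052/691571 ≈ -4.0480e+6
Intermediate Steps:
J(E, P) = -1022/(3*P) - (620 + E + P)/(3*E) (J(E, P) = -(((E + P) + 620)/E + 1022/P)/3 = -((620 + E + P)/E + 1022/P)/3 = -(1022/P + (620 + E + P)/E)/3 = -1022/(3*P) - (620 + E + P)/(3*E))
J(347, 1993) - (1757092 - 1*(-2290942)) = (⅓)*(-1022*347 - 1*347*1993 - 1*1993*(620 + 1993))/(347*1993) - (1757092 - 1*(-2290942)) = (⅓)*(1/347)*(1/1993)*(-354634 - 691571 - 1*1993*2613) - (1757092 + 2290942) = (⅓)*(1/347)*(1/1993)*(-354634 - 691571 - 5207709) - 1*4048034 = (⅓)*(1/347)*(1/1993)*(-6253914) - 4048034 = -2084638/691571 - 4048034 = -2799505006052/691571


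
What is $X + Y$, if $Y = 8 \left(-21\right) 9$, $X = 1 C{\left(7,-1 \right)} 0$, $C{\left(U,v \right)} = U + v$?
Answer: $-1512$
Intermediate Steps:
$X = 0$ ($X = 1 \left(7 - 1\right) 0 = 1 \cdot 6 \cdot 0 = 6 \cdot 0 = 0$)
$Y = -1512$ ($Y = \left(-168\right) 9 = -1512$)
$X + Y = 0 - 1512 = -1512$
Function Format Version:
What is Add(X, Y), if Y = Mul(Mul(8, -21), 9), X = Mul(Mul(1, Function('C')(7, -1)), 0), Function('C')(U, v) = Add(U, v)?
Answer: -1512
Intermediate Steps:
X = 0 (X = Mul(Mul(1, Add(7, -1)), 0) = Mul(Mul(1, 6), 0) = Mul(6, 0) = 0)
Y = -1512 (Y = Mul(-168, 9) = -1512)
Add(X, Y) = Add(0, -1512) = -1512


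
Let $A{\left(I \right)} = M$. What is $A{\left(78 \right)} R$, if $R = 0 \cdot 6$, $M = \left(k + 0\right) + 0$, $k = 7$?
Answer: $0$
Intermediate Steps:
$M = 7$ ($M = \left(7 + 0\right) + 0 = 7 + 0 = 7$)
$A{\left(I \right)} = 7$
$R = 0$
$A{\left(78 \right)} R = 7 \cdot 0 = 0$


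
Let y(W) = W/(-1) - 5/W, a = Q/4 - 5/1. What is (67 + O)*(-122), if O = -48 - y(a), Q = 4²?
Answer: -1586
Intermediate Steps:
Q = 16
a = -1 (a = 16/4 - 5/1 = 16*(¼) - 5*1 = 4 - 5 = -1)
y(W) = -W - 5/W (y(W) = W*(-1) - 5/W = -W - 5/W)
O = -54 (O = -48 - (-1*(-1) - 5/(-1)) = -48 - (1 - 5*(-1)) = -48 - (1 + 5) = -48 - 1*6 = -48 - 6 = -54)
(67 + O)*(-122) = (67 - 54)*(-122) = 13*(-122) = -1586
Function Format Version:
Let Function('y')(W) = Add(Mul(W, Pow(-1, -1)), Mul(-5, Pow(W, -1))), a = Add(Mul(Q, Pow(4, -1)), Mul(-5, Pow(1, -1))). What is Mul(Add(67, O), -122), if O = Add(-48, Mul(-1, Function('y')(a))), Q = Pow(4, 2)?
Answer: -1586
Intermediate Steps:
Q = 16
a = -1 (a = Add(Mul(16, Pow(4, -1)), Mul(-5, Pow(1, -1))) = Add(Mul(16, Rational(1, 4)), Mul(-5, 1)) = Add(4, -5) = -1)
Function('y')(W) = Add(Mul(-1, W), Mul(-5, Pow(W, -1))) (Function('y')(W) = Add(Mul(W, -1), Mul(-5, Pow(W, -1))) = Add(Mul(-1, W), Mul(-5, Pow(W, -1))))
O = -54 (O = Add(-48, Mul(-1, Add(Mul(-1, -1), Mul(-5, Pow(-1, -1))))) = Add(-48, Mul(-1, Add(1, Mul(-5, -1)))) = Add(-48, Mul(-1, Add(1, 5))) = Add(-48, Mul(-1, 6)) = Add(-48, -6) = -54)
Mul(Add(67, O), -122) = Mul(Add(67, -54), -122) = Mul(13, -122) = -1586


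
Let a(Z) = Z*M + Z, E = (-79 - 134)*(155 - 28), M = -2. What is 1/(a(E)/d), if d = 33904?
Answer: 33904/27051 ≈ 1.2533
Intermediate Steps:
E = -27051 (E = -213*127 = -27051)
a(Z) = -Z (a(Z) = Z*(-2) + Z = -2*Z + Z = -Z)
1/(a(E)/d) = 1/(-1*(-27051)/33904) = 1/(27051*(1/33904)) = 1/(27051/33904) = 33904/27051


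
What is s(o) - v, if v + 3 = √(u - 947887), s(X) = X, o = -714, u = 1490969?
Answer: -711 - √543082 ≈ -1447.9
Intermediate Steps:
v = -3 + √543082 (v = -3 + √(1490969 - 947887) = -3 + √543082 ≈ 733.94)
s(o) - v = -714 - (-3 + √543082) = -714 + (3 - √543082) = -711 - √543082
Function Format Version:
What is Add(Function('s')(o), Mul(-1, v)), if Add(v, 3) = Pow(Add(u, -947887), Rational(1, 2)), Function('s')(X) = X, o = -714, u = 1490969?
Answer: Add(-711, Mul(-1, Pow(543082, Rational(1, 2)))) ≈ -1447.9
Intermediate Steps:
v = Add(-3, Pow(543082, Rational(1, 2))) (v = Add(-3, Pow(Add(1490969, -947887), Rational(1, 2))) = Add(-3, Pow(543082, Rational(1, 2))) ≈ 733.94)
Add(Function('s')(o), Mul(-1, v)) = Add(-714, Mul(-1, Add(-3, Pow(543082, Rational(1, 2))))) = Add(-714, Add(3, Mul(-1, Pow(543082, Rational(1, 2))))) = Add(-711, Mul(-1, Pow(543082, Rational(1, 2))))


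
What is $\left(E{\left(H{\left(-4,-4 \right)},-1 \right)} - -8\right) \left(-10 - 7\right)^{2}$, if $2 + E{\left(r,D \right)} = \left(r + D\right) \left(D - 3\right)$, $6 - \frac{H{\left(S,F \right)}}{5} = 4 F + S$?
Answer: $-147390$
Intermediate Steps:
$H{\left(S,F \right)} = 30 - 20 F - 5 S$ ($H{\left(S,F \right)} = 30 - 5 \left(4 F + S\right) = 30 - 5 \left(S + 4 F\right) = 30 - \left(5 S + 20 F\right) = 30 - 20 F - 5 S$)
$E{\left(r,D \right)} = -2 + \left(-3 + D\right) \left(D + r\right)$ ($E{\left(r,D \right)} = -2 + \left(r + D\right) \left(D - 3\right) = -2 + \left(D + r\right) \left(-3 + D\right) = -2 + \left(-3 + D\right) \left(D + r\right)$)
$\left(E{\left(H{\left(-4,-4 \right)},-1 \right)} - -8\right) \left(-10 - 7\right)^{2} = \left(\left(-2 + \left(-1\right)^{2} - -3 - 3 \left(30 - -80 - -20\right) - \left(30 - -80 - -20\right)\right) - -8\right) \left(-10 - 7\right)^{2} = \left(\left(-2 + 1 + 3 - 3 \left(30 + 80 + 20\right) - \left(30 + 80 + 20\right)\right) + 8\right) \left(-17\right)^{2} = \left(\left(-2 + 1 + 3 - 390 - 130\right) + 8\right) 289 = \left(-518 + 8\right) 289 = \left(-510\right) 289 = -147390$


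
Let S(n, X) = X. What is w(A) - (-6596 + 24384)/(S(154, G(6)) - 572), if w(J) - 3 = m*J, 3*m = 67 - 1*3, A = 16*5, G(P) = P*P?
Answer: 700627/402 ≈ 1742.9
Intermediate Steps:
G(P) = P²
A = 80
m = 64/3 (m = (67 - 1*3)/3 = (67 - 3)/3 = (⅓)*64 = 64/3 ≈ 21.333)
w(J) = 3 + 64*J/3
w(A) - (-6596 + 24384)/(S(154, G(6)) - 572) = (3 + (64/3)*80) - (-6596 + 24384)/(6² - 572) = (3 + 5120/3) - 17788/(36 - 572) = 5129/3 - 17788/(-536) = 5129/3 - 17788*(-1)/536 = 5129/3 - 1*(-4447/134) = 5129/3 + 4447/134 = 700627/402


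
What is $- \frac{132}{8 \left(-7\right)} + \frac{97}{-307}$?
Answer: $\frac{8773}{4298} \approx 2.0412$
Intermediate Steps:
$- \frac{132}{8 \left(-7\right)} + \frac{97}{-307} = - \frac{132}{-56} + 97 \left(- \frac{1}{307}\right) = \left(-132\right) \left(- \frac{1}{56}\right) - \frac{97}{307} = \frac{33}{14} - \frac{97}{307} = \frac{8773}{4298}$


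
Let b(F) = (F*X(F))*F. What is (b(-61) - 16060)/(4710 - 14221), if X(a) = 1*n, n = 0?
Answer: 16060/9511 ≈ 1.6886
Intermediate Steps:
X(a) = 0 (X(a) = 1*0 = 0)
b(F) = 0 (b(F) = (F*0)*F = 0*F = 0)
(b(-61) - 16060)/(4710 - 14221) = (0 - 16060)/(4710 - 14221) = -16060/(-9511) = -16060*(-1/9511) = 16060/9511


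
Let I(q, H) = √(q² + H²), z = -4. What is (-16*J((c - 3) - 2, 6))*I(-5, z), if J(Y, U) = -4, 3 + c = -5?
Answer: 64*√41 ≈ 409.80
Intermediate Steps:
c = -8 (c = -3 - 5 = -8)
I(q, H) = √(H² + q²)
(-16*J((c - 3) - 2, 6))*I(-5, z) = (-16*(-4))*√((-4)² + (-5)²) = 64*√(16 + 25) = 64*√41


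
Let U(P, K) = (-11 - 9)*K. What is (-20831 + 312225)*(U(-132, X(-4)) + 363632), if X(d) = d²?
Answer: 105866936928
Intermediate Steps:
U(P, K) = -20*K
(-20831 + 312225)*(U(-132, X(-4)) + 363632) = (-20831 + 312225)*(-20*(-4)² + 363632) = 291394*(-20*16 + 363632) = 291394*(-320 + 363632) = 291394*363312 = 105866936928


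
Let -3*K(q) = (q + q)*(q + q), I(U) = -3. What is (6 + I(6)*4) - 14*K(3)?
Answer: 162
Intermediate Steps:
K(q) = -4*q**2/3 (K(q) = -(q + q)*(q + q)/3 = -2*q*2*q/3 = -4*q**2/3)
(6 + I(6)*4) - 14*K(3) = (6 - 3*4) - (-56)*3**2/3 = (6 - 12) - (-56)*9/3 = -6 - 14*(-12) = -6 + 168 = 162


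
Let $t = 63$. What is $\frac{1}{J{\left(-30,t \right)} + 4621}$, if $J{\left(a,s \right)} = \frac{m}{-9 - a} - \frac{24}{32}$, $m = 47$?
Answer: $\frac{84}{388289} \approx 0.00021633$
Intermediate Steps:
$J{\left(a,s \right)} = - \frac{3}{4} + \frac{47}{-9 - a}$ ($J{\left(a,s \right)} = \frac{47}{-9 - a} - \frac{24}{32} = \frac{47}{-9 - a} - \frac{3}{4} = - \frac{3}{4} + \frac{47}{-9 - a}$)
$\frac{1}{J{\left(-30,t \right)} + 4621} = \frac{1}{\frac{-215 - -90}{4 \left(9 - 30\right)} + 4621} = \frac{1}{\frac{-215 + 90}{4 \left(-21\right)} + 4621} = \frac{1}{\frac{1}{4} \left(- \frac{1}{21}\right) \left(-125\right) + 4621} = \frac{1}{\frac{125}{84} + 4621} = \frac{1}{\frac{388289}{84}} = \frac{84}{388289}$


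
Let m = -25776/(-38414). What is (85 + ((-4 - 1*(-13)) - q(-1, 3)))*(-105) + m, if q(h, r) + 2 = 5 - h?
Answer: -181493262/19207 ≈ -9449.3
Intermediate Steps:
q(h, r) = 3 - h (q(h, r) = -2 + (5 - h) = 3 - h)
m = 12888/19207 (m = -25776*(-1/38414) = 12888/19207 ≈ 0.67101)
(85 + ((-4 - 1*(-13)) - q(-1, 3)))*(-105) + m = (85 + ((-4 - 1*(-13)) - (3 - 1*(-1))))*(-105) + 12888/19207 = (85 + ((-4 + 13) - (3 + 1)))*(-105) + 12888/19207 = (85 + (9 - 1*4))*(-105) + 12888/19207 = (85 + (9 - 4))*(-105) + 12888/19207 = (85 + 5)*(-105) + 12888/19207 = 90*(-105) + 12888/19207 = -9450 + 12888/19207 = -181493262/19207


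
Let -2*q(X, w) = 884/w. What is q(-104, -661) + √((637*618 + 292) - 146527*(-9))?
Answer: 442/661 + √1712701 ≈ 1309.4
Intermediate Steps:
q(X, w) = -442/w
q(-104, -661) + √((637*618 + 292) - 146527*(-9)) = -442/(-661) + √((637*618 + 292) - 146527*(-9)) = -442*(-1/661) + √((393666 + 292) + 1318743) = 442/661 + √(393958 + 1318743) = 442/661 + √1712701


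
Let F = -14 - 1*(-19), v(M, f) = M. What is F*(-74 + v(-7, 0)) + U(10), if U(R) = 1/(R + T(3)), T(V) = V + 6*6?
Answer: -19844/49 ≈ -404.98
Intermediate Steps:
T(V) = 36 + V (T(V) = V + 36 = 36 + V)
F = 5 (F = -14 + 19 = 5)
U(R) = 1/(39 + R) (U(R) = 1/(R + (36 + 3)) = 1/(R + 39) = 1/(39 + R))
F*(-74 + v(-7, 0)) + U(10) = 5*(-74 - 7) + 1/(39 + 10) = 5*(-81) + 1/49 = -405 + 1/49 = -19844/49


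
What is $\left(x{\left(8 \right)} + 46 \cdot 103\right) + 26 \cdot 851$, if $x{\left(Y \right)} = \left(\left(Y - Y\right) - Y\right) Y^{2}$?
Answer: $26352$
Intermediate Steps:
$x{\left(Y \right)} = - Y^{3}$ ($x{\left(Y \right)} = \left(0 - Y\right) Y^{2} = - Y Y^{2} = - Y^{3}$)
$\left(x{\left(8 \right)} + 46 \cdot 103\right) + 26 \cdot 851 = \left(- 8^{3} + 46 \cdot 103\right) + 26 \cdot 851 = \left(\left(-1\right) 512 + 4738\right) + 22126 = \left(-512 + 4738\right) + 22126 = 4226 + 22126 = 26352$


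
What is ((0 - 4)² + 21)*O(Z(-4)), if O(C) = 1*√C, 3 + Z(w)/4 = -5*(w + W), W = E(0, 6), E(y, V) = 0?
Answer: 74*√17 ≈ 305.11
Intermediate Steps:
W = 0
Z(w) = -12 - 20*w (Z(w) = -12 + 4*(-5*(w + 0)) = -12 + 4*(-5*w) = -12 - 20*w)
O(C) = √C
((0 - 4)² + 21)*O(Z(-4)) = ((0 - 4)² + 21)*√(-12 - 20*(-4)) = ((-4)² + 21)*√(-12 + 80) = (16 + 21)*√68 = 37*(2*√17) = 74*√17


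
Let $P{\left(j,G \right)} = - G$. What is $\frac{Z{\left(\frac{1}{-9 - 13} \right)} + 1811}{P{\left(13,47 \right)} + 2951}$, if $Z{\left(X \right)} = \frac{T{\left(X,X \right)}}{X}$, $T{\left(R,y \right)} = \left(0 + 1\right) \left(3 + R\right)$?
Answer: $\frac{291}{484} \approx 0.60124$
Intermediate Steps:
$T{\left(R,y \right)} = 3 + R$ ($T{\left(R,y \right)} = 1 \left(3 + R\right) = 3 + R$)
$Z{\left(X \right)} = \frac{3 + X}{X}$
$\frac{Z{\left(\frac{1}{-9 - 13} \right)} + 1811}{P{\left(13,47 \right)} + 2951} = \frac{\frac{3 + \frac{1}{-9 - 13}}{\frac{1}{-9 - 13}} + 1811}{\left(-1\right) 47 + 2951} = \frac{\frac{3 + \frac{1}{-22}}{\frac{1}{-22}} + 1811}{-47 + 2951} = \frac{\frac{3 - \frac{1}{22}}{- \frac{1}{22}} + 1811}{2904} = \left(\left(-22\right) \frac{65}{22} + 1811\right) \frac{1}{2904} = \left(-65 + 1811\right) \frac{1}{2904} = 1746 \cdot \frac{1}{2904} = \frac{291}{484}$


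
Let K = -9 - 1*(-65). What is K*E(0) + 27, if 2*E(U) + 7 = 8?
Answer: 55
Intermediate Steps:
E(U) = 1/2 (E(U) = -7/2 + (1/2)*8 = -7/2 + 4 = 1/2)
K = 56 (K = -9 + 65 = 56)
K*E(0) + 27 = 56*(1/2) + 27 = 28 + 27 = 55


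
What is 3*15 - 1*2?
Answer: 43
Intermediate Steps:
3*15 - 1*2 = 45 - 2 = 43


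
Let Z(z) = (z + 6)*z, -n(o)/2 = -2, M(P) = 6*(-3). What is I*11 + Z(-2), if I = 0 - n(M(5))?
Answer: -52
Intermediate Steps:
M(P) = -18
n(o) = 4 (n(o) = -2*(-2) = 4)
I = -4 (I = 0 - 1*4 = 0 - 4 = -4)
Z(z) = z*(6 + z) (Z(z) = (6 + z)*z = z*(6 + z))
I*11 + Z(-2) = -4*11 - 2*(6 - 2) = -44 - 2*4 = -44 - 8 = -52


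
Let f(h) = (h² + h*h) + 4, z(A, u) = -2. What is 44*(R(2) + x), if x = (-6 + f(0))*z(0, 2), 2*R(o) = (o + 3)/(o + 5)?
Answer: 1342/7 ≈ 191.71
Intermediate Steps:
R(o) = (3 + o)/(2*(5 + o)) (R(o) = ((o + 3)/(o + 5))/2 = ((3 + o)/(5 + o))/2 = (3 + o)/(2*(5 + o)))
f(h) = 4 + 2*h² (f(h) = (h² + h²) + 4 = 2*h² + 4 = 4 + 2*h²)
x = 4 (x = (-6 + (4 + 2*0²))*(-2) = (-6 + (4 + 2*0))*(-2) = (-6 + (4 + 0))*(-2) = (-6 + 4)*(-2) = -2*(-2) = 4)
44*(R(2) + x) = 44*((3 + 2)/(2*(5 + 2)) + 4) = 44*((½)*5/7 + 4) = 44*((½)*(⅐)*5 + 4) = 44*(5/14 + 4) = 44*(61/14) = 1342/7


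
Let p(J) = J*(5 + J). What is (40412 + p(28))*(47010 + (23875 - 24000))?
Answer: 1938038360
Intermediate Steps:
(40412 + p(28))*(47010 + (23875 - 24000)) = (40412 + 28*(5 + 28))*(47010 + (23875 - 24000)) = (40412 + 28*33)*(47010 - 125) = (40412 + 924)*46885 = 41336*46885 = 1938038360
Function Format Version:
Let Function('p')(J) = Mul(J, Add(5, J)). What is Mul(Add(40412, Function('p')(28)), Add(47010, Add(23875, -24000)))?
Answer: 1938038360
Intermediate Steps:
Mul(Add(40412, Function('p')(28)), Add(47010, Add(23875, -24000))) = Mul(Add(40412, Mul(28, Add(5, 28))), Add(47010, Add(23875, -24000))) = Mul(Add(40412, Mul(28, 33)), Add(47010, -125)) = Mul(Add(40412, 924), 46885) = Mul(41336, 46885) = 1938038360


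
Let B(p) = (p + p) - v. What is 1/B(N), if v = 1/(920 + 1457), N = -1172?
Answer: -2377/5571689 ≈ -0.00042662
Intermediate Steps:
v = 1/2377 ≈ 0.00042070
B(p) = -1/2377 + 2*p (B(p) = (p + p) - 1*1/2377 = 2*p - 1/2377 = -1/2377 + 2*p)
1/B(N) = 1/(-1/2377 + 2*(-1172)) = 1/(-1/2377 - 2344) = 1/(-5571689/2377) = -2377/5571689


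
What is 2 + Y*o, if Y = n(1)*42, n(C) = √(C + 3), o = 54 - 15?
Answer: 3278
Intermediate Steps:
o = 39
n(C) = √(3 + C)
Y = 84 (Y = √(3 + 1)*42 = √4*42 = 2*42 = 84)
2 + Y*o = 2 + 84*39 = 2 + 3276 = 3278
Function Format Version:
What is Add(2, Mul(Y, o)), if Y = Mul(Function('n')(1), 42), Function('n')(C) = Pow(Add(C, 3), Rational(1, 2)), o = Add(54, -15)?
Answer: 3278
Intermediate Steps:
o = 39
Function('n')(C) = Pow(Add(3, C), Rational(1, 2))
Y = 84 (Y = Mul(Pow(Add(3, 1), Rational(1, 2)), 42) = Mul(Pow(4, Rational(1, 2)), 42) = Mul(2, 42) = 84)
Add(2, Mul(Y, o)) = Add(2, Mul(84, 39)) = Add(2, 3276) = 3278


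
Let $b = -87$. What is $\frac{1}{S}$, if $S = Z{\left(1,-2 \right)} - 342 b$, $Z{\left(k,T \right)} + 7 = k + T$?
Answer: $\frac{1}{29746} \approx 3.3618 \cdot 10^{-5}$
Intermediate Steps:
$Z{\left(k,T \right)} = -7 + T + k$ ($Z{\left(k,T \right)} = -7 + \left(k + T\right) = -7 + \left(T + k\right) = -7 + T + k$)
$S = 29746$ ($S = \left(-7 - 2 + 1\right) - -29754 = -8 + 29754 = 29746$)
$\frac{1}{S} = \frac{1}{29746}$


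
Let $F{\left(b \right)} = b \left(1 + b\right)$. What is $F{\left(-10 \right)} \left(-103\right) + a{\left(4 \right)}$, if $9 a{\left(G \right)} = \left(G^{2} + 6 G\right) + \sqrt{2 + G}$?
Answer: $- \frac{83390}{9} + \frac{\sqrt{6}}{9} \approx -9265.3$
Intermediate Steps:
$a{\left(G \right)} = \frac{G^{2}}{9} + \frac{\sqrt{2 + G}}{9} + \frac{2 G}{3}$ ($a{\left(G \right)} = \frac{\left(G^{2} + 6 G\right) + \sqrt{2 + G}}{9} = \frac{G^{2} + \sqrt{2 + G} + 6 G}{9} = \frac{G^{2}}{9} + \frac{\sqrt{2 + G}}{9} + \frac{2 G}{3}$)
$F{\left(-10 \right)} \left(-103\right) + a{\left(4 \right)} = - 10 \left(1 - 10\right) \left(-103\right) + \left(\frac{4^{2}}{9} + \frac{\sqrt{2 + 4}}{9} + \frac{2}{3} \cdot 4\right) = \left(-10\right) \left(-9\right) \left(-103\right) + \left(\frac{1}{9} \cdot 16 + \frac{\sqrt{6}}{9} + \frac{8}{3}\right) = 90 \left(-103\right) + \left(\frac{16}{9} + \frac{\sqrt{6}}{9} + \frac{8}{3}\right) = -9270 + \left(\frac{40}{9} + \frac{\sqrt{6}}{9}\right) = - \frac{83390}{9} + \frac{\sqrt{6}}{9}$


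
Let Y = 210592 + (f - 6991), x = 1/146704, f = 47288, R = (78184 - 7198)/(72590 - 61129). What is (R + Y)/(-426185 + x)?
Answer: -421848791899760/716576610023179 ≈ -0.58870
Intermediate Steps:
R = 70986/11461 ≈ 6.1937
x = 1/146704 ≈ 6.8164e-6
Y = 250889 (Y = 210592 + (47288 - 6991) = 210592 + 40297 = 250889)
(R + Y)/(-426185 + x) = (70986/11461 + 250889)/(-426185 + 1/146704) = 2875509815/(11461*(-62523044239/146704)) = (2875509815/11461)*(-146704/62523044239) = -421848791899760/716576610023179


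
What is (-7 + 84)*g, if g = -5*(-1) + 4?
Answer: 693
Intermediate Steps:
g = 9 (g = 5 + 4 = 9)
(-7 + 84)*g = (-7 + 84)*9 = 77*9 = 693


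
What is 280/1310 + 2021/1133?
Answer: 296475/148423 ≈ 1.9975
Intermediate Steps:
280/1310 + 2021/1133 = 280*(1/1310) + 2021*(1/1133) = 28/131 + 2021/1133 = 296475/148423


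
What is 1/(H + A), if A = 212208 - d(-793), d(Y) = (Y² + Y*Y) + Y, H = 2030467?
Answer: 1/985770 ≈ 1.0144e-6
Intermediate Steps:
d(Y) = Y + 2*Y² (d(Y) = (Y² + Y²) + Y = 2*Y² + Y = Y + 2*Y²)
A = -1044697 (A = 212208 - (-793)*(1 + 2*(-793)) = 212208 - (-793)*(1 - 1586) = 212208 - (-793)*(-1585) = 212208 - 1*1256905 = 212208 - 1256905 = -1044697)
1/(H + A) = 1/(2030467 - 1044697) = 1/985770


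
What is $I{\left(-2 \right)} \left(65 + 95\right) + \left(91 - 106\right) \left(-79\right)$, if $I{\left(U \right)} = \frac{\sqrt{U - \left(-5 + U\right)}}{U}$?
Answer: $1185 - 80 \sqrt{5} \approx 1006.1$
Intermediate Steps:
$I{\left(U \right)} = \frac{\sqrt{5}}{U}$
$I{\left(-2 \right)} \left(65 + 95\right) + \left(91 - 106\right) \left(-79\right) = \frac{\sqrt{5}}{-2} \left(65 + 95\right) + \left(91 - 106\right) \left(-79\right) = \sqrt{5} \left(- \frac{1}{2}\right) 160 - -1185 = - \frac{\sqrt{5}}{2} \cdot 160 + 1185 = - 80 \sqrt{5} + 1185 = 1185 - 80 \sqrt{5}$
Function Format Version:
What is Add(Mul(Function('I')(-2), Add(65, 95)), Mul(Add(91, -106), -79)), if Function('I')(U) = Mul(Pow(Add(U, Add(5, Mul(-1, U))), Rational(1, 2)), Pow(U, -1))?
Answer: Add(1185, Mul(-80, Pow(5, Rational(1, 2)))) ≈ 1006.1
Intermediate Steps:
Function('I')(U) = Mul(Pow(5, Rational(1, 2)), Pow(U, -1))
Add(Mul(Function('I')(-2), Add(65, 95)), Mul(Add(91, -106), -79)) = Add(Mul(Mul(Pow(5, Rational(1, 2)), Pow(-2, -1)), Add(65, 95)), Mul(Add(91, -106), -79)) = Add(Mul(Mul(Pow(5, Rational(1, 2)), Rational(-1, 2)), 160), Mul(-15, -79)) = Add(Mul(Mul(Rational(-1, 2), Pow(5, Rational(1, 2))), 160), 1185) = Add(Mul(-80, Pow(5, Rational(1, 2))), 1185) = Add(1185, Mul(-80, Pow(5, Rational(1, 2))))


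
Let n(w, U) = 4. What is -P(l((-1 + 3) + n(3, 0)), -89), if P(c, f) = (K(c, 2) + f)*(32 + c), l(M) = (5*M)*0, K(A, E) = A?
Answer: 2848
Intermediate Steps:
l(M) = 0
P(c, f) = (32 + c)*(c + f) (P(c, f) = (c + f)*(32 + c) = (32 + c)*(c + f))
-P(l((-1 + 3) + n(3, 0)), -89) = -(0**2 + 32*0 + 32*(-89) + 0*(-89)) = -(0 + 0 - 2848 + 0) = -1*(-2848) = 2848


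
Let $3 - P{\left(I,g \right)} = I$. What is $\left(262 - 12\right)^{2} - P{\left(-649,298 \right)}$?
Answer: $61848$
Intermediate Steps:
$P{\left(I,g \right)} = 3 - I$
$\left(262 - 12\right)^{2} - P{\left(-649,298 \right)} = \left(262 - 12\right)^{2} - \left(3 - -649\right) = 250^{2} - \left(3 + 649\right) = 62500 - 652 = 61848$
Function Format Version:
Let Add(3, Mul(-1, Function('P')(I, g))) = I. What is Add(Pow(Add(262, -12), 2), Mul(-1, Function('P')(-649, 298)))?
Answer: 61848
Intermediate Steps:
Function('P')(I, g) = Add(3, Mul(-1, I))
Add(Pow(Add(262, -12), 2), Mul(-1, Function('P')(-649, 298))) = Add(Pow(Add(262, -12), 2), Mul(-1, Add(3, Mul(-1, -649)))) = Add(Pow(250, 2), Mul(-1, Add(3, 649))) = Add(62500, Mul(-1, 652)) = Add(62500, -652) = 61848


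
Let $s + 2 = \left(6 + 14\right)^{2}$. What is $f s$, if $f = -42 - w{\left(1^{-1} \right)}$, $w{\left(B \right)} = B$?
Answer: $-17114$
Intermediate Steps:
$s = 398$ ($s = -2 + \left(6 + 14\right)^{2} = -2 + 20^{2} = -2 + 400 = 398$)
$f = -43$ ($f = -42 - 1^{-1} = -42 - 1 = -43$)
$f s = \left(-43\right) 398 = -17114$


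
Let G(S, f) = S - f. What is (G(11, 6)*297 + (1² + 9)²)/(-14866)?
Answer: -1585/14866 ≈ -0.10662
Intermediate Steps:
(G(11, 6)*297 + (1² + 9)²)/(-14866) = ((11 - 1*6)*297 + (1² + 9)²)/(-14866) = ((11 - 6)*297 + (1 + 9)²)*(-1/14866) = (5*297 + 10²)*(-1/14866) = (1485 + 100)*(-1/14866) = 1585*(-1/14866) = -1585/14866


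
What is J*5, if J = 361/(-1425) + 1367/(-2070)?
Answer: -9457/2070 ≈ -4.5686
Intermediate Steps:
J = -9457/10350 (J = 361*(-1/1425) + 1367*(-1/2070) = -19/75 - 1367/2070 = -9457/10350 ≈ -0.91372)
J*5 = -9457/10350*5 = -9457/2070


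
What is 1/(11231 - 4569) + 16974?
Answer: 113080789/6662 ≈ 16974.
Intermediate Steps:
1/(11231 - 4569) + 16974 = 1/6662 + 16974 = 113080789/6662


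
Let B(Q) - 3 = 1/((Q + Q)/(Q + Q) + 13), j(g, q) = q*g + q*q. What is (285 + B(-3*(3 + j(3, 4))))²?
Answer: 16265089/196 ≈ 82985.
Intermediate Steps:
j(g, q) = q² + g*q (j(g, q) = g*q + q² = q² + g*q)
B(Q) = 43/14 (B(Q) = 3 + 1/((Q + Q)/(Q + Q) + 13) = 3 + 1/((2*Q)/((2*Q)) + 13) = 3 + 1/((2*Q)*(1/(2*Q)) + 13) = 3 + 1/(1 + 13) = 3 + 1/14 = 43/14)
(285 + B(-3*(3 + j(3, 4))))² = (285 + 43/14)² = (4033/14)² = 16265089/196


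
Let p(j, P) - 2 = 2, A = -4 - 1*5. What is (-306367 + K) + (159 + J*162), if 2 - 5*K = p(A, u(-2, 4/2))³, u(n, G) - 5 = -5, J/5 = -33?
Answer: -1664752/5 ≈ -3.3295e+5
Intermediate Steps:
J = -165 (J = 5*(-33) = -165)
u(n, G) = 0 (u(n, G) = 5 - 5 = 0)
A = -9 (A = -4 - 5 = -9)
p(j, P) = 4 (p(j, P) = 2 + 2 = 4)
K = -62/5 (K = ⅖ - ⅕*4³ = ⅖ - ⅕*64 = ⅖ - 64/5 = -62/5 ≈ -12.400)
(-306367 + K) + (159 + J*162) = (-306367 - 62/5) + (159 - 165*162) = -1531897/5 + (159 - 26730) = -1531897/5 - 26571 = -1664752/5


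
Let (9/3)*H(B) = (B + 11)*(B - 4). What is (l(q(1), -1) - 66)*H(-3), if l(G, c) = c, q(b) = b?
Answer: 3752/3 ≈ 1250.7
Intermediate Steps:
H(B) = (-4 + B)*(11 + B)/3 (H(B) = ((B + 11)*(B - 4))/3 = ((11 + B)*(-4 + B))/3 = ((-4 + B)*(11 + B))/3 = (-4 + B)*(11 + B)/3)
(l(q(1), -1) - 66)*H(-3) = (-1 - 66)*(-44/3 + (1/3)*(-3)**2 + (7/3)*(-3)) = -67*(-44/3 + (1/3)*9 - 7) = -67*(-44/3 + 3 - 7) = -67*(-56/3) = 3752/3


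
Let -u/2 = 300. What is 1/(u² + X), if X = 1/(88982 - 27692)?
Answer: 61290/22064400001 ≈ 2.7778e-6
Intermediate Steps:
u = -600 (u = -2*300 = -600)
X = 1/61290 ≈ 1.6316e-5
1/(u² + X) = 1/((-600)² + 1/61290) = 1/(360000 + 1/61290) = 1/(22064400001/61290) = 61290/22064400001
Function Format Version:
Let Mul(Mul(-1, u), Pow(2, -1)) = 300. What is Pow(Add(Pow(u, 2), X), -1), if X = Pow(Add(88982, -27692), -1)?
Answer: Rational(61290, 22064400001) ≈ 2.7778e-6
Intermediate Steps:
u = -600 (u = Mul(-2, 300) = -600)
X = Rational(1, 61290) (X = Pow(61290, -1) = Rational(1, 61290) ≈ 1.6316e-5)
Pow(Add(Pow(u, 2), X), -1) = Pow(Add(Pow(-600, 2), Rational(1, 61290)), -1) = Pow(Add(360000, Rational(1, 61290)), -1) = Pow(Rational(22064400001, 61290), -1) = Rational(61290, 22064400001)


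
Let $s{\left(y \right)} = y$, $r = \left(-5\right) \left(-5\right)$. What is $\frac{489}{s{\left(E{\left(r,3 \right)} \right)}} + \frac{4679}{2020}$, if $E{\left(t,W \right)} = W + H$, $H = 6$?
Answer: $\frac{343297}{6060} \approx 56.65$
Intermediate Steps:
$r = 25$
$E{\left(t,W \right)} = 6 + W$ ($E{\left(t,W \right)} = W + 6 = 6 + W$)
$\frac{489}{s{\left(E{\left(r,3 \right)} \right)}} + \frac{4679}{2020} = \frac{489}{6 + 3} + \frac{4679}{2020} = \frac{489}{9} + 4679 \cdot \frac{1}{2020} = 489 \cdot \frac{1}{9} + \frac{4679}{2020} = \frac{163}{3} + \frac{4679}{2020} = \frac{343297}{6060}$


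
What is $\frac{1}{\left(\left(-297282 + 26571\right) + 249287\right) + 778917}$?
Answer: $\frac{1}{757493} \approx 1.3201 \cdot 10^{-6}$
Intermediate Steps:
$\frac{1}{\left(\left(-297282 + 26571\right) + 249287\right) + 778917} = \frac{1}{\left(-270711 + 249287\right) + 778917} = \frac{1}{-21424 + 778917} = \frac{1}{757493}$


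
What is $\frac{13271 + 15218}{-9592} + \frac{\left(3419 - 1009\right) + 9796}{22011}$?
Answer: $- \frac{46362857}{19193592} \approx -2.4155$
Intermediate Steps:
$\frac{13271 + 15218}{-9592} + \frac{\left(3419 - 1009\right) + 9796}{22011} = 28489 \left(- \frac{1}{9592}\right) + \left(2410 + 9796\right) \frac{1}{22011} = - \frac{28489}{9592} + 12206 \cdot \frac{1}{22011} = - \frac{28489}{9592} + \frac{12206}{22011} = - \frac{46362857}{19193592}$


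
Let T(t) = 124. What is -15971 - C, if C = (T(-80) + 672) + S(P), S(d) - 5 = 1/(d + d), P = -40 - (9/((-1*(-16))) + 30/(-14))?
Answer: -72169860/4303 ≈ -16772.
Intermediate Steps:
P = -4303/112 (P = -40 - (9/16 + 30*(-1/14)) = -40 - (9*(1/16) - 15/7) = -40 - (9/16 - 15/7) = -40 - 1*(-177/112) = -40 + 177/112 = -4303/112 ≈ -38.420)
S(d) = 5 + 1/(2*d) (S(d) = 5 + 1/(d + d) = 5 + 1/(2*d))
C = 3446647/4303 (C = (124 + 672) + (5 + 1/(2*(-4303/112))) = 796 + (5 + (1/2)*(-112/4303)) = 796 + (5 - 56/4303) = 796 + 21459/4303 = 3446647/4303 ≈ 800.99)
-15971 - C = -15971 - 1*3446647/4303 = -15971 - 3446647/4303 = -72169860/4303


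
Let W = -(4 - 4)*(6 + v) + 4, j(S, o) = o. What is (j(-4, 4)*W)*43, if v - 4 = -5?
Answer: 688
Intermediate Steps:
v = -1 (v = 4 - 5 = -1)
W = 4 (W = -(4 - 4)*(6 - 1) + 4 = -0*5 + 4 = -1*0 + 4 = 0 + 4 = 4)
(j(-4, 4)*W)*43 = (4*4)*43 = 16*43 = 688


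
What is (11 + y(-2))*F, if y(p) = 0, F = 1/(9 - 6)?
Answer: 11/3 ≈ 3.6667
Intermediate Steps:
F = ⅓ (F = 1/3 = ⅓ ≈ 0.33333)
(11 + y(-2))*F = (11 + 0)*(⅓) = 11*(⅓) = 11/3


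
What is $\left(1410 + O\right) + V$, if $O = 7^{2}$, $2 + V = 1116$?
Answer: $2573$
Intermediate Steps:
$V = 1114$ ($V = -2 + 1116 = 1114$)
$O = 49$
$\left(1410 + O\right) + V = \left(1410 + 49\right) + 1114 = 1459 + 1114 = 2573$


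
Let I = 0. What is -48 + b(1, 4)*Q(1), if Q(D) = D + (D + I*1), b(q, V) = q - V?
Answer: -54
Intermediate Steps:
Q(D) = 2*D (Q(D) = D + (D + 0*1) = D + (D + 0) = D + D = 2*D)
-48 + b(1, 4)*Q(1) = -48 + (1 - 1*4)*(2*1) = -48 + (1 - 4)*2 = -48 - 3*2 = -48 - 6 = -54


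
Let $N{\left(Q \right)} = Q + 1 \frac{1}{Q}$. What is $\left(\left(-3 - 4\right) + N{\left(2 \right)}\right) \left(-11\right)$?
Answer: $\frac{99}{2} \approx 49.5$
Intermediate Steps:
$N{\left(Q \right)} = Q + \frac{1}{Q}$
$\left(\left(-3 - 4\right) + N{\left(2 \right)}\right) \left(-11\right) = \left(\left(-3 - 4\right) + \left(2 + \frac{1}{2}\right)\right) \left(-11\right) = \left(-7 + \frac{5}{2}\right) \left(-11\right) = \left(- \frac{9}{2}\right) \left(-11\right) = \frac{99}{2}$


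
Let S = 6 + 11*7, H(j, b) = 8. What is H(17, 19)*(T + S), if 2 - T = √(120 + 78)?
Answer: 680 - 24*√22 ≈ 567.43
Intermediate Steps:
S = 83 (S = 6 + 77 = 83)
T = 2 - 3*√22 (T = 2 - √(120 + 78) = 2 - √198 = 2 - 3*√22 ≈ -12.071)
H(17, 19)*(T + S) = 8*((2 - 3*√22) + 83) = 8*(85 - 3*√22) = 680 - 24*√22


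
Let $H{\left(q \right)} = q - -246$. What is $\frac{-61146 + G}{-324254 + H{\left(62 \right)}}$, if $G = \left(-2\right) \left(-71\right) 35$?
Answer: $\frac{28088}{161973} \approx 0.17341$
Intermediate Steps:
$H{\left(q \right)} = 246 + q$ ($H{\left(q \right)} = q + 246 = 246 + q$)
$G = 4970$ ($G = 142 \cdot 35 = 4970$)
$\frac{-61146 + G}{-324254 + H{\left(62 \right)}} = \frac{-61146 + 4970}{-324254 + \left(246 + 62\right)} = - \frac{56176}{-324254 + 308} = - \frac{56176}{-323946} = \left(-56176\right) \left(- \frac{1}{323946}\right) = \frac{28088}{161973}$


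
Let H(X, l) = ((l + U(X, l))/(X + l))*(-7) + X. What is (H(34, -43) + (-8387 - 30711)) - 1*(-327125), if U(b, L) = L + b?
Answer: 2592185/9 ≈ 2.8802e+5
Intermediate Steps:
H(X, l) = X - 7*(X + 2*l)/(X + l) (H(X, l) = ((l + (l + X))/(X + l))*(-7) + X = ((l + (X + l))/(X + l))*(-7) + X = ((X + 2*l)/(X + l))*(-7) + X = -7*(X + 2*l)/(X + l) + X = X - 7*(X + 2*l)/(X + l))
(H(34, -43) + (-8387 - 30711)) - 1*(-327125) = ((34² - 14*(-43) - 7*34 + 34*(-43))/(34 - 43) + (-8387 - 30711)) - 1*(-327125) = ((1156 + 602 - 238 - 1462)/(-9) - 39098) + 327125 = (-⅑*58 - 39098) + 327125 = (-58/9 - 39098) + 327125 = -351940/9 + 327125 = 2592185/9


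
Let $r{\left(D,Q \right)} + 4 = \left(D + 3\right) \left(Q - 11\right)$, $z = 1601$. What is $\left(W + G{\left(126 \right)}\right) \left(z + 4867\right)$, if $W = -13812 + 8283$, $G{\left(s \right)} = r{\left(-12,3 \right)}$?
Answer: $-35321748$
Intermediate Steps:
$r{\left(D,Q \right)} = -4 + \left(-11 + Q\right) \left(3 + D\right)$ ($r{\left(D,Q \right)} = -4 + \left(D + 3\right) \left(Q - 11\right) = -4 + \left(3 + D\right) \left(-11 + Q\right) = -4 + \left(-11 + Q\right) \left(3 + D\right)$)
$G{\left(s \right)} = 68$ ($G{\left(s \right)} = -37 - -132 + 3 \cdot 3 - 36 = -37 + 132 + 9 - 36 = 68$)
$W = -5529$
$\left(W + G{\left(126 \right)}\right) \left(z + 4867\right) = \left(-5529 + 68\right) \left(1601 + 4867\right) = \left(-5461\right) 6468 = -35321748$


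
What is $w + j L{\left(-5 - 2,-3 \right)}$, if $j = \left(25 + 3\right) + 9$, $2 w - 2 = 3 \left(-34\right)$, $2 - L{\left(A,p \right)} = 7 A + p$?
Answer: $1948$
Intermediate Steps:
$L{\left(A,p \right)} = 2 - p - 7 A$ ($L{\left(A,p \right)} = 2 - \left(7 A + p\right) = 2 - \left(p + 7 A\right) = 2 - p - 7 A$)
$w = -50$ ($w = 1 + \frac{3 \left(-34\right)}{2} = 1 + \frac{1}{2} \left(-102\right) = 1 - 51 = -50$)
$j = 37$ ($j = 28 + 9 = 37$)
$w + j L{\left(-5 - 2,-3 \right)} = -50 + 37 \left(2 - -3 - 7 \left(-5 - 2\right)\right) = -50 + 37 \left(2 + 3 - 7 \left(-5 - 2\right)\right) = -50 + 37 \left(2 + 3 - -49\right) = -50 + 37 \left(2 + 3 + 49\right) = -50 + 37 \cdot 54 = -50 + 1998 = 1948$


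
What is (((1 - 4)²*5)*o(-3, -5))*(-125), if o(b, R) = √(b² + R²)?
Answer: -5625*√34 ≈ -32799.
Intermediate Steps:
o(b, R) = √(R² + b²)
(((1 - 4)²*5)*o(-3, -5))*(-125) = (((1 - 4)²*5)*√((-5)² + (-3)²))*(-125) = (((-3)²*5)*√(25 + 9))*(-125) = ((9*5)*√34)*(-125) = (45*√34)*(-125) = -5625*√34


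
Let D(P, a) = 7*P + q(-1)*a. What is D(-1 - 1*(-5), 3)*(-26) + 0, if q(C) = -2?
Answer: -572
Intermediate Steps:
D(P, a) = -2*a + 7*P (D(P, a) = 7*P - 2*a = -2*a + 7*P)
D(-1 - 1*(-5), 3)*(-26) + 0 = (-2*3 + 7*(-1 - 1*(-5)))*(-26) + 0 = (-6 + 7*(-1 + 5))*(-26) + 0 = (-6 + 7*4)*(-26) + 0 = (-6 + 28)*(-26) + 0 = 22*(-26) + 0 = -572 + 0 = -572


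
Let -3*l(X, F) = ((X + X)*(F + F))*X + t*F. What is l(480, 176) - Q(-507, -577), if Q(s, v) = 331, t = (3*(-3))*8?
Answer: -54063307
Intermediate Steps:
t = -72 (t = -9*8 = -72)
l(X, F) = 24*F - 4*F*X²/3 (l(X, F) = -(((X + X)*(F + F))*X - 72*F)/3 = -(((2*X)*(2*F))*X - 72*F)/3 = -((4*F*X)*X - 72*F)/3 = -(4*F*X² - 72*F)/3 = -(-72*F + 4*F*X²)/3 = 24*F - 4*F*X²/3)
l(480, 176) - Q(-507, -577) = (4/3)*176*(18 - 1*480²) - 1*331 = (4/3)*176*(18 - 1*230400) - 331 = (4/3)*176*(18 - 230400) - 331 = (4/3)*176*(-230382) - 331 = -54062976 - 331 = -54063307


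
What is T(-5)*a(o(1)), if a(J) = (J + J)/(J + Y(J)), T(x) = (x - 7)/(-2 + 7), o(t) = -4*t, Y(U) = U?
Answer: -12/5 ≈ -2.4000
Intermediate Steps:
T(x) = -7/5 + x/5 (T(x) = (-7 + x)/5 = (-7 + x)*(⅕) = -7/5 + x/5)
a(J) = 1 (a(J) = (J + J)/(J + J) = (2*J)/((2*J)) = (2*J)*(1/(2*J)) = 1)
T(-5)*a(o(1)) = (-7/5 + (⅕)*(-5))*1 = (-7/5 - 1)*1 = -12/5*1 = -12/5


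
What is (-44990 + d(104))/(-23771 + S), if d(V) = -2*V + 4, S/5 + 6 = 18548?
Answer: -45194/68939 ≈ -0.65557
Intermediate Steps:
S = 92710 (S = -30 + 5*18548 = -30 + 92740 = 92710)
d(V) = 4 - 2*V
(-44990 + d(104))/(-23771 + S) = (-44990 + (4 - 2*104))/(-23771 + 92710) = (-44990 + (4 - 208))/68939 = (-44990 - 204)*(1/68939) = -45194*1/68939 = -45194/68939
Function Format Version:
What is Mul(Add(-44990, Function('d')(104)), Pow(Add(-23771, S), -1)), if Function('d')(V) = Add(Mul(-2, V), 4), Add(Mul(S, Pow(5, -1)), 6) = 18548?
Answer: Rational(-45194, 68939) ≈ -0.65557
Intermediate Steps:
S = 92710 (S = Add(-30, Mul(5, 18548)) = Add(-30, 92740) = 92710)
Function('d')(V) = Add(4, Mul(-2, V))
Mul(Add(-44990, Function('d')(104)), Pow(Add(-23771, S), -1)) = Mul(Add(-44990, Add(4, Mul(-2, 104))), Pow(Add(-23771, 92710), -1)) = Mul(Add(-44990, Add(4, -208)), Pow(68939, -1)) = Mul(Add(-44990, -204), Rational(1, 68939)) = Mul(-45194, Rational(1, 68939)) = Rational(-45194, 68939)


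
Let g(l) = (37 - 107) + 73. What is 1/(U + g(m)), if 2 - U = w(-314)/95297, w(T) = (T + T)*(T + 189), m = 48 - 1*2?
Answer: 95297/397985 ≈ 0.23945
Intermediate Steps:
m = 46 (m = 48 - 2 = 46)
g(l) = 3 (g(l) = -70 + 73 = 3)
w(T) = 2*T*(189 + T) (w(T) = (2*T)*(189 + T) = 2*T*(189 + T))
U = 112094/95297 (U = 2 - 2*(-314)*(189 - 314)/95297 = 2 - 2*(-314)*(-125)/95297 = 2 - 78500/95297 = 112094/95297 ≈ 1.1763)
1/(U + g(m)) = 1/(112094/95297 + 3) = 1/(397985/95297) = 95297/397985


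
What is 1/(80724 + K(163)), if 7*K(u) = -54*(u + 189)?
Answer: 7/546060 ≈ 1.2819e-5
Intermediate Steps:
K(u) = -1458 - 54*u/7 (K(u) = (-54*(u + 189))/7 = (-54*(189 + u))/7 = (-10206 - 54*u)/7 = -1458 - 54*u/7)
1/(80724 + K(163)) = 1/(80724 + (-1458 - 54/7*163)) = 1/(80724 + (-1458 - 8802/7)) = 1/(80724 - 19008/7) = 1/(546060/7) = 7/546060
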